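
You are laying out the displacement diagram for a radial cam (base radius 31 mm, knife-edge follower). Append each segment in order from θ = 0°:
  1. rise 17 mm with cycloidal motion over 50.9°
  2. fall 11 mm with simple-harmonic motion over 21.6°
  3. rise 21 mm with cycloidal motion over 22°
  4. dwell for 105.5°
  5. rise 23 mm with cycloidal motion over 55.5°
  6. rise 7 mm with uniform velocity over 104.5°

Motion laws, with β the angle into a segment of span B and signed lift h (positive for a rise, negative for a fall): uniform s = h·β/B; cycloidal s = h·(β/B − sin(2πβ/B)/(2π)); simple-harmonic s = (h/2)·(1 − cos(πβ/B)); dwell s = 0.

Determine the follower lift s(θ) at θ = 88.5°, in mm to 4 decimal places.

seg 1 [0°–50.9°] cycloidal, h=17: full span → s += 17 → s = 17.0000
seg 2 [50.9°–72.5°] simple-harmonic, h=-11: full span → s += -11 → s = 6.0000
seg 3 [72.5°–94.5°] cycloidal, h=21: θ=88.5° here. β=16, B=22. 21·(0.7273 − sin(2π·0.7273)/(2π)) = 18.5810 → s = 24.5810

24.5810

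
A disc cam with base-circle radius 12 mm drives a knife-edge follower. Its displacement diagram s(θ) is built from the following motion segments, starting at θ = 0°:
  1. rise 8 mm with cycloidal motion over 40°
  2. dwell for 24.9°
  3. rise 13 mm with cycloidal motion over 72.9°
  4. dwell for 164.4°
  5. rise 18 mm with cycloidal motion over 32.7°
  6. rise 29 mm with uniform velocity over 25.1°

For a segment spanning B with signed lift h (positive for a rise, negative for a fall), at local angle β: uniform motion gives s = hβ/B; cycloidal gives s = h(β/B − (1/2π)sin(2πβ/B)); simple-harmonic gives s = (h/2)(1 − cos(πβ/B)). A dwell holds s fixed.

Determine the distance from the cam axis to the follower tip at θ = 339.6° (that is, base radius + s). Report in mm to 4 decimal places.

seg 1 [0°–40°] cycloidal, h=8: full span → s += 8 → s = 8.0000
seg 2 [40°–64.9°] dwell: s stays 8.0000
seg 3 [64.9°–137.8°] cycloidal, h=13: full span → s += 13 → s = 21.0000
seg 4 [137.8°–302.2°] dwell: s stays 21.0000
seg 5 [302.2°–334.9°] cycloidal, h=18: full span → s += 18 → s = 39.0000
seg 6 [334.9°–360°] uniform, h=29: θ=339.6° here. β=4.7, B=25.1. 29·4.7/25.1 = 5.4303 → s = 44.4303
radial distance = base radius + s = 12 + 44.4303 = 56.4303

56.4303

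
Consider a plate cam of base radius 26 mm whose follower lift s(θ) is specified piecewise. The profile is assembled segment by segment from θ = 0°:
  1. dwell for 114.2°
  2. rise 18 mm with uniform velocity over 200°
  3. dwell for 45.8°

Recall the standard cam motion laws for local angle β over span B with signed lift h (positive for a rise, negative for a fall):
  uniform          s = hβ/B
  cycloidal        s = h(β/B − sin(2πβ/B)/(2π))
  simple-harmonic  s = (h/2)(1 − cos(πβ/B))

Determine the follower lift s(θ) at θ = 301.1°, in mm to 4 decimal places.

seg 1 [0°–114.2°] dwell: s stays 0.0000
seg 2 [114.2°–314.2°] uniform, h=18: θ=301.1° here. β=186.9, B=200. 18·186.9/200 = 16.8210 → s = 16.8210

16.8210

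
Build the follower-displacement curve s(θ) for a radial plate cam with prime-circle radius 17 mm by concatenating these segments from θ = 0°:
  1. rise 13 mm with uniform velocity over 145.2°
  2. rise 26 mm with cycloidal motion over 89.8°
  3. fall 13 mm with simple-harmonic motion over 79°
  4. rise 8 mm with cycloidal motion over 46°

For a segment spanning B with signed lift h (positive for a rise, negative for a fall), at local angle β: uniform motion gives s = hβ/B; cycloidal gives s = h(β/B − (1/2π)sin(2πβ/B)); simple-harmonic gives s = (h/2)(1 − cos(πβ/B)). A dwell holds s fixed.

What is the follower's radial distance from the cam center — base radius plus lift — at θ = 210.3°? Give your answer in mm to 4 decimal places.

seg 1 [0°–145.2°] uniform, h=13: full span → s += 13 → s = 13.0000
seg 2 [145.2°–235°] cycloidal, h=26: θ=210.3° here. β=65.1, B=89.8. 26·(0.7249 − sin(2π·0.7249)/(2π)) = 22.9354 → s = 35.9354
radial distance = base radius + s = 17 + 35.9354 = 52.9354

52.9354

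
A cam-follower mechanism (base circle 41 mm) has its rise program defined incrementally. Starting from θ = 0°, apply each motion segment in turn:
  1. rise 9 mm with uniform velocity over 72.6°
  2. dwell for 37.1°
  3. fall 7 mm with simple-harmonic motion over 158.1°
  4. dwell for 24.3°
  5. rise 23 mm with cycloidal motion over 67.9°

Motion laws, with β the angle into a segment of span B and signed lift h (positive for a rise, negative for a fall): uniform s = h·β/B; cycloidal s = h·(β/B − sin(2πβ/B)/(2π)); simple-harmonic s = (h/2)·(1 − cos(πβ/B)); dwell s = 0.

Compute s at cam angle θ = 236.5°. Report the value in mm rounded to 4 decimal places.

seg 1 [0°–72.6°] uniform, h=9: full span → s += 9 → s = 9.0000
seg 2 [72.6°–109.7°] dwell: s stays 9.0000
seg 3 [109.7°–267.8°] simple-harmonic, h=-7: θ=236.5° here. β=126.8, B=158.1. -7/2·(1 − cos(π·0.8020)) = -6.3446 → s = 2.6554

2.6554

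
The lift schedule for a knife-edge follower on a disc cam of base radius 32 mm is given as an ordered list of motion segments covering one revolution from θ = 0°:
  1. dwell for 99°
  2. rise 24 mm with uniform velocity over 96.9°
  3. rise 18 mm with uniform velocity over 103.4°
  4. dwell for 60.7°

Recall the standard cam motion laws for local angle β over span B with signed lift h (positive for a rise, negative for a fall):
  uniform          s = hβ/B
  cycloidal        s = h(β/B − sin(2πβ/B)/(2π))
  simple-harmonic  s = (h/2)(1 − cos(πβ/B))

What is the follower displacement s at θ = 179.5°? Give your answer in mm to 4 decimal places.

seg 1 [0°–99°] dwell: s stays 0.0000
seg 2 [99°–195.9°] uniform, h=24: θ=179.5° here. β=80.5, B=96.9. 24·80.5/96.9 = 19.9381 → s = 19.9381

19.9381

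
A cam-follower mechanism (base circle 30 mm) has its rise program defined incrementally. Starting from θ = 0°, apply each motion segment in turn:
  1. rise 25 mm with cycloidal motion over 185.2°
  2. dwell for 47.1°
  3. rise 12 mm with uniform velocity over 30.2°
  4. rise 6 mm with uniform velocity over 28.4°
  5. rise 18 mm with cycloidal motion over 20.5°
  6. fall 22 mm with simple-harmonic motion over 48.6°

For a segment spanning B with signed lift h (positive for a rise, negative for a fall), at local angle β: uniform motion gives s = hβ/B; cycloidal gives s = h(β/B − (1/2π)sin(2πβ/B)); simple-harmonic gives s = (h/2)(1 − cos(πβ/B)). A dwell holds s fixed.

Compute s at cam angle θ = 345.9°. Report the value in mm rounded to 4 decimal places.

seg 1 [0°–185.2°] cycloidal, h=25: full span → s += 25 → s = 25.0000
seg 2 [185.2°–232.3°] dwell: s stays 25.0000
seg 3 [232.3°–262.5°] uniform, h=12: full span → s += 12 → s = 37.0000
seg 4 [262.5°–290.9°] uniform, h=6: full span → s += 6 → s = 43.0000
seg 5 [290.9°–311.4°] cycloidal, h=18: full span → s += 18 → s = 61.0000
seg 6 [311.4°–360°] simple-harmonic, h=-22: θ=345.9° here. β=34.5, B=48.6. -22/2·(1 − cos(π·0.7099)) = -17.7386 → s = 43.2614

43.2614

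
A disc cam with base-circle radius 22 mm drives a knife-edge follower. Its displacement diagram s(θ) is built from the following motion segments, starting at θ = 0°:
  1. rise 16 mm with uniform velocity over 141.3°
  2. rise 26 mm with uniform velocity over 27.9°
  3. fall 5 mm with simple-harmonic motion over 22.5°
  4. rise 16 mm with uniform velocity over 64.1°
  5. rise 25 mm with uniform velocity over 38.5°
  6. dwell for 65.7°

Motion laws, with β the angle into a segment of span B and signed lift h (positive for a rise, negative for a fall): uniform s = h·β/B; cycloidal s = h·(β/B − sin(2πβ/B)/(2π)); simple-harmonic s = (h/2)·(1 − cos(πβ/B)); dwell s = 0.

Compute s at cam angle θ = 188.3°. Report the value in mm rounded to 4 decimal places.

seg 1 [0°–141.3°] uniform, h=16: full span → s += 16 → s = 16.0000
seg 2 [141.3°–169.2°] uniform, h=26: full span → s += 26 → s = 42.0000
seg 3 [169.2°–191.7°] simple-harmonic, h=-5: θ=188.3° here. β=19.1, B=22.5. -5/2·(1 − cos(π·0.8489)) = -4.7235 → s = 37.2765

37.2765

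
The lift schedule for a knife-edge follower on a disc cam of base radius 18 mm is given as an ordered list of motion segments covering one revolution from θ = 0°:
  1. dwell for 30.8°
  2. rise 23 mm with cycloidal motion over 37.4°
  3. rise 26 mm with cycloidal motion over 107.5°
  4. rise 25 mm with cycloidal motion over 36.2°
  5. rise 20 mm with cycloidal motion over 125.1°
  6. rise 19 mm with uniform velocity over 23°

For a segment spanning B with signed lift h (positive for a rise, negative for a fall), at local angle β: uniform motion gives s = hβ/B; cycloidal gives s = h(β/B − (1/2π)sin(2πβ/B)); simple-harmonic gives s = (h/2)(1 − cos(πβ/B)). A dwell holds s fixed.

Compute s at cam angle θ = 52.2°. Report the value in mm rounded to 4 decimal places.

seg 1 [0°–30.8°] dwell: s stays 0.0000
seg 2 [30.8°–68.2°] cycloidal, h=23: θ=52.2° here. β=21.4, B=37.4. 23·(0.5722 − sin(2π·0.5722)/(2π)) = 14.7645 → s = 14.7645

14.7645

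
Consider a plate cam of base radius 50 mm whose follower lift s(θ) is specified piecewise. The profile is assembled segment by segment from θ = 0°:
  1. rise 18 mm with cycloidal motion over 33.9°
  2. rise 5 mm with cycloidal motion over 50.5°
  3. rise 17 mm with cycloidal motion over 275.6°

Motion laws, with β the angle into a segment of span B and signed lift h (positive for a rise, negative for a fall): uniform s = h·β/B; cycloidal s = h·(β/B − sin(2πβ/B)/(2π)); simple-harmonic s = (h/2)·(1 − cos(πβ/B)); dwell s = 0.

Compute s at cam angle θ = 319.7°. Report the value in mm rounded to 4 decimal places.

seg 1 [0°–33.9°] cycloidal, h=18: full span → s += 18 → s = 18.0000
seg 2 [33.9°–84.4°] cycloidal, h=5: full span → s += 5 → s = 23.0000
seg 3 [84.4°–360°] cycloidal, h=17: θ=319.7° here. β=235.3, B=275.6. 17·(0.8538 − sin(2π·0.8538)/(2π)) = 16.6647 → s = 39.6647

39.6647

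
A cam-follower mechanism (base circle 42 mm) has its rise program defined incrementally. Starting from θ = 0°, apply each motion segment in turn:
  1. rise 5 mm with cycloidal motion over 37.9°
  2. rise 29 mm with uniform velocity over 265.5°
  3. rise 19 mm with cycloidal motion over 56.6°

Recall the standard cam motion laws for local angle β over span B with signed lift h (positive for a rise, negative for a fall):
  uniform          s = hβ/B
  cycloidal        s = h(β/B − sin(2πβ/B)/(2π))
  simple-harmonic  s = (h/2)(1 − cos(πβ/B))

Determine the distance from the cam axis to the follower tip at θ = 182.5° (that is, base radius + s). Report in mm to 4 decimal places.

seg 1 [0°–37.9°] cycloidal, h=5: full span → s += 5 → s = 5.0000
seg 2 [37.9°–303.4°] uniform, h=29: θ=182.5° here. β=144.6, B=265.5. 29·144.6/265.5 = 15.7944 → s = 20.7944
radial distance = base radius + s = 42 + 20.7944 = 62.7944

62.7944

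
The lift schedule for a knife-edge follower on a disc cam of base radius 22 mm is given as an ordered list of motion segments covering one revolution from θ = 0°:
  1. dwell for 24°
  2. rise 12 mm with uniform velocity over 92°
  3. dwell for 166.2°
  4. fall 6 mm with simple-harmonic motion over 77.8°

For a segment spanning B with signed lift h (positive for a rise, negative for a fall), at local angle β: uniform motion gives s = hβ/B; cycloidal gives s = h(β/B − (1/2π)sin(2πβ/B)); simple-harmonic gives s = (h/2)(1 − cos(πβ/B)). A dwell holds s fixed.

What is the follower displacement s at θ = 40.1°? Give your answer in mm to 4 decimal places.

seg 1 [0°–24°] dwell: s stays 0.0000
seg 2 [24°–116°] uniform, h=12: θ=40.1° here. β=16.1, B=92. 12·16.1/92 = 2.1000 → s = 2.1000

2.1000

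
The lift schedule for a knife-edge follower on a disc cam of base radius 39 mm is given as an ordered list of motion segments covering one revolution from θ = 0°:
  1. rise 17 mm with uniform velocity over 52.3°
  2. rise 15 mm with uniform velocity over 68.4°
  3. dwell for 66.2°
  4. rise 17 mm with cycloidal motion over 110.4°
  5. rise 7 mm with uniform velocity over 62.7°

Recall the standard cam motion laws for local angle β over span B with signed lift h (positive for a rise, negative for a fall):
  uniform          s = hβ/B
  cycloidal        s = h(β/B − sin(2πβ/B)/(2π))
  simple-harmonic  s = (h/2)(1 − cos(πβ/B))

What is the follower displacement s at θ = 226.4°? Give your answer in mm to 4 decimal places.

seg 1 [0°–52.3°] uniform, h=17: full span → s += 17 → s = 17.0000
seg 2 [52.3°–120.7°] uniform, h=15: full span → s += 15 → s = 32.0000
seg 3 [120.7°–186.9°] dwell: s stays 32.0000
seg 4 [186.9°–297.3°] cycloidal, h=17: θ=226.4° here. β=39.5, B=110.4. 17·(0.3578 − sin(2π·0.3578)/(2π)) = 3.9740 → s = 35.9740

35.9740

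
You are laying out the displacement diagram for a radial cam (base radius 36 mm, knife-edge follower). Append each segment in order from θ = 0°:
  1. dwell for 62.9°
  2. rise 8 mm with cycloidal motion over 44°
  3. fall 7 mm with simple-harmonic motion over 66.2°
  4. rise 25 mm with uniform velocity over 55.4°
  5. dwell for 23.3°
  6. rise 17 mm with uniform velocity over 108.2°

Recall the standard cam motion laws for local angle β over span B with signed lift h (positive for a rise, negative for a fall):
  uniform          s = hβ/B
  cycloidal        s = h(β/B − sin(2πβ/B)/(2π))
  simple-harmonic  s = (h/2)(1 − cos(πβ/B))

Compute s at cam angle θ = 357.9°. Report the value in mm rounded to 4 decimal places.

seg 1 [0°–62.9°] dwell: s stays 0.0000
seg 2 [62.9°–106.9°] cycloidal, h=8: full span → s += 8 → s = 8.0000
seg 3 [106.9°–173.1°] simple-harmonic, h=-7: full span → s += -7 → s = 1.0000
seg 4 [173.1°–228.5°] uniform, h=25: full span → s += 25 → s = 26.0000
seg 5 [228.5°–251.8°] dwell: s stays 26.0000
seg 6 [251.8°–360°] uniform, h=17: θ=357.9° here. β=106.1, B=108.2. 17·106.1/108.2 = 16.6701 → s = 42.6701

42.6701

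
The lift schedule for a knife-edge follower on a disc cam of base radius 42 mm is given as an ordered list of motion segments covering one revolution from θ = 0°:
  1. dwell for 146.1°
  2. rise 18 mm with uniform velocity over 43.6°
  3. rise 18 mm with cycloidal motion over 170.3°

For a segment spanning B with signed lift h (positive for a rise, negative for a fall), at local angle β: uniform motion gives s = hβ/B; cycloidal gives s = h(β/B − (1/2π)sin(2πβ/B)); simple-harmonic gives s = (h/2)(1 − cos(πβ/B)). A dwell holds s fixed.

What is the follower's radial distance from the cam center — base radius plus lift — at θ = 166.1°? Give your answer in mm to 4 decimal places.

seg 1 [0°–146.1°] dwell: s stays 0.0000
seg 2 [146.1°–189.7°] uniform, h=18: θ=166.1° here. β=20, B=43.6. 18·20/43.6 = 8.2569 → s = 8.2569
radial distance = base radius + s = 42 + 8.2569 = 50.2569

50.2569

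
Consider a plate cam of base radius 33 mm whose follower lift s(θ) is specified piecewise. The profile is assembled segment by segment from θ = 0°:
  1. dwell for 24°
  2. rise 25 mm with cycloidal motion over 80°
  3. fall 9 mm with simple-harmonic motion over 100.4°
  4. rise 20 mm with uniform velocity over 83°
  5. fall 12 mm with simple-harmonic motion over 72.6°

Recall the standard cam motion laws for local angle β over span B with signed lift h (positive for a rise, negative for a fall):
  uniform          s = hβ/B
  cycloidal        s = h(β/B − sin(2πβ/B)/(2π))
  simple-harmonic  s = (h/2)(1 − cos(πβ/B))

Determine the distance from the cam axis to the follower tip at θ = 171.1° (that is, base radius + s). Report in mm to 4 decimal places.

seg 1 [0°–24°] dwell: s stays 0.0000
seg 2 [24°–104°] cycloidal, h=25: full span → s += 25 → s = 25.0000
seg 3 [104°–204.4°] simple-harmonic, h=-9: θ=171.1° here. β=67.1, B=100.4. -9/2·(1 − cos(π·0.6683)) = -6.7703 → s = 18.2297
radial distance = base radius + s = 33 + 18.2297 = 51.2297

51.2297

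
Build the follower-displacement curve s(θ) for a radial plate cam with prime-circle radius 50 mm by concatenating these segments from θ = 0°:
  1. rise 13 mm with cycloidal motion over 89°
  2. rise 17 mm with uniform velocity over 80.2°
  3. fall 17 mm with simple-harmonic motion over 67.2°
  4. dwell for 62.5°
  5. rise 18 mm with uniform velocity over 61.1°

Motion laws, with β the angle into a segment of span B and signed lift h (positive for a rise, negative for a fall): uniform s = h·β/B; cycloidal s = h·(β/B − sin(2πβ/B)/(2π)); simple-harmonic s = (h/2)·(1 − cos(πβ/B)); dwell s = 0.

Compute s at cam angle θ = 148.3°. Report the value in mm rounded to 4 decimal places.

seg 1 [0°–89°] cycloidal, h=13: full span → s += 13 → s = 13.0000
seg 2 [89°–169.2°] uniform, h=17: θ=148.3° here. β=59.3, B=80.2. 17·59.3/80.2 = 12.5698 → s = 25.5698

25.5698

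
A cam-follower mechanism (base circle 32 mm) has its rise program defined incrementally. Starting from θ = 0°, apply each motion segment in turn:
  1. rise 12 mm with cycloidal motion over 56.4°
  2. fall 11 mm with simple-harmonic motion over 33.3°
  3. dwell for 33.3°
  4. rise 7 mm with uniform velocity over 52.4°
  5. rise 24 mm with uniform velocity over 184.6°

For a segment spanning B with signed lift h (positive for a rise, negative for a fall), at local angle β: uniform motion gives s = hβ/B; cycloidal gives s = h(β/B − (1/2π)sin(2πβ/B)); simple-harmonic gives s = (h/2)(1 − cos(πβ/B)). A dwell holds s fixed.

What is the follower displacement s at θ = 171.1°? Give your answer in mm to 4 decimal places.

seg 1 [0°–56.4°] cycloidal, h=12: full span → s += 12 → s = 12.0000
seg 2 [56.4°–89.7°] simple-harmonic, h=-11: full span → s += -11 → s = 1.0000
seg 3 [89.7°–123°] dwell: s stays 1.0000
seg 4 [123°–175.4°] uniform, h=7: θ=171.1° here. β=48.1, B=52.4. 7·48.1/52.4 = 6.4256 → s = 7.4256

7.4256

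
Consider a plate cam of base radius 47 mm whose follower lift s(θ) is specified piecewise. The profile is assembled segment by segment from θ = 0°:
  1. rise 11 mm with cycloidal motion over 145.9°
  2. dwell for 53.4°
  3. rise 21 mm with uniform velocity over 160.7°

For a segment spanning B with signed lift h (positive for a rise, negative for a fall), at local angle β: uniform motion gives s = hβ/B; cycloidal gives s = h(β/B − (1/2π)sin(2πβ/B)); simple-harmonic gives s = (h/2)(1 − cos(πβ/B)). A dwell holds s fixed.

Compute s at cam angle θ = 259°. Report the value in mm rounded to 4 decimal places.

seg 1 [0°–145.9°] cycloidal, h=11: full span → s += 11 → s = 11.0000
seg 2 [145.9°–199.3°] dwell: s stays 11.0000
seg 3 [199.3°–360°] uniform, h=21: θ=259° here. β=59.7, B=160.7. 21·59.7/160.7 = 7.8015 → s = 18.8015

18.8015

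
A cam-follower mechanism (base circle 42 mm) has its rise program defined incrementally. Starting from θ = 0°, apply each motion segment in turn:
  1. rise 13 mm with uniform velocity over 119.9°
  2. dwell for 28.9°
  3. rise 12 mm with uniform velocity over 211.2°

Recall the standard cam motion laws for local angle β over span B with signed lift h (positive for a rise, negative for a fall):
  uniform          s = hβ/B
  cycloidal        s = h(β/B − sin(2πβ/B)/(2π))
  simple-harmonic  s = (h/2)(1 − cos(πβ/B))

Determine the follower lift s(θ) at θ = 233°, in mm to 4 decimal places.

seg 1 [0°–119.9°] uniform, h=13: full span → s += 13 → s = 13.0000
seg 2 [119.9°–148.8°] dwell: s stays 13.0000
seg 3 [148.8°–360°] uniform, h=12: θ=233° here. β=84.2, B=211.2. 12·84.2/211.2 = 4.7841 → s = 17.7841

17.7841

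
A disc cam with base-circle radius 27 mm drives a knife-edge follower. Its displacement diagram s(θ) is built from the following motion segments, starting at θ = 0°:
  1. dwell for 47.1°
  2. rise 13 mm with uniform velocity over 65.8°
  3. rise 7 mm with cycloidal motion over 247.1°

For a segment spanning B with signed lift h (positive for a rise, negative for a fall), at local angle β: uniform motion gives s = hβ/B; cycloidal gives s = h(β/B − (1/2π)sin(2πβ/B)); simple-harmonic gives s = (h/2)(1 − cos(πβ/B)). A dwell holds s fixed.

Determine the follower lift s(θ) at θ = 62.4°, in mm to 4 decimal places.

seg 1 [0°–47.1°] dwell: s stays 0.0000
seg 2 [47.1°–112.9°] uniform, h=13: θ=62.4° here. β=15.3, B=65.8. 13·15.3/65.8 = 3.0228 → s = 3.0228

3.0228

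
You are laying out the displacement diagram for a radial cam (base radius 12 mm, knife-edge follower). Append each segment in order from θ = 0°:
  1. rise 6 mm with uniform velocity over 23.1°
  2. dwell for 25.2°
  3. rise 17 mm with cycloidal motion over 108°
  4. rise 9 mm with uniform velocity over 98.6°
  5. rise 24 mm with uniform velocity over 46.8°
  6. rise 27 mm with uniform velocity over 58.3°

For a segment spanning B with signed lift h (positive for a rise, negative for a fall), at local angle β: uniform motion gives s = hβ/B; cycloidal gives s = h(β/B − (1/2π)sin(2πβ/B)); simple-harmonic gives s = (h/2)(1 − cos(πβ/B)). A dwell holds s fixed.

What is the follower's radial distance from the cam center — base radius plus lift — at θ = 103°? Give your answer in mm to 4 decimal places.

seg 1 [0°–23.1°] uniform, h=6: full span → s += 6 → s = 6.0000
seg 2 [23.1°–48.3°] dwell: s stays 6.0000
seg 3 [48.3°–156.3°] cycloidal, h=17: θ=103° here. β=54.7, B=108. 17·(0.5065 − sin(2π·0.5065)/(2π)) = 8.7203 → s = 14.7203
radial distance = base radius + s = 12 + 14.7203 = 26.7203

26.7203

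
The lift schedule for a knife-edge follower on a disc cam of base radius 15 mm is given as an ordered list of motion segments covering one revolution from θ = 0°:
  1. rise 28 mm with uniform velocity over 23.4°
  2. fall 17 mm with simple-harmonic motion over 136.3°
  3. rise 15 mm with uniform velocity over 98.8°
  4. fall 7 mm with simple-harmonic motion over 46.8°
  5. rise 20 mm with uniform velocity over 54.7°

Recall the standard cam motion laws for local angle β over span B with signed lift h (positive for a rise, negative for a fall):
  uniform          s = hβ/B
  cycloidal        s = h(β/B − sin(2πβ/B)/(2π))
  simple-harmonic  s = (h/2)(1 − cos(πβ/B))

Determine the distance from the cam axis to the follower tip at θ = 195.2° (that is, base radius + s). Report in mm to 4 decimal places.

seg 1 [0°–23.4°] uniform, h=28: full span → s += 28 → s = 28.0000
seg 2 [23.4°–159.7°] simple-harmonic, h=-17: full span → s += -17 → s = 11.0000
seg 3 [159.7°–258.5°] uniform, h=15: θ=195.2° here. β=35.5, B=98.8. 15·35.5/98.8 = 5.3897 → s = 16.3897
radial distance = base radius + s = 15 + 16.3897 = 31.3897

31.3897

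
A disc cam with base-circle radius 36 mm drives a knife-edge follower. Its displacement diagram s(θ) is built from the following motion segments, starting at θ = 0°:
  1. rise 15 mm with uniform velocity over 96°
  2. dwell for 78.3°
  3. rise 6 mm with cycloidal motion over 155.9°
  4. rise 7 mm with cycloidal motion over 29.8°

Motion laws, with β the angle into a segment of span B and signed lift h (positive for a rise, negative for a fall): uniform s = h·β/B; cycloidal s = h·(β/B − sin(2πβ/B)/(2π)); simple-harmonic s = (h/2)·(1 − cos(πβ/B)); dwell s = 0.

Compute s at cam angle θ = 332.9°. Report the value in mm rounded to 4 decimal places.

seg 1 [0°–96°] uniform, h=15: full span → s += 15 → s = 15.0000
seg 2 [96°–174.3°] dwell: s stays 15.0000
seg 3 [174.3°–330.2°] cycloidal, h=6: full span → s += 6 → s = 21.0000
seg 4 [330.2°–360°] cycloidal, h=7: θ=332.9° here. β=2.7, B=29.8. 7·(0.0906 − sin(2π·0.0906)/(2π)) = 0.0337 → s = 21.0337

21.0337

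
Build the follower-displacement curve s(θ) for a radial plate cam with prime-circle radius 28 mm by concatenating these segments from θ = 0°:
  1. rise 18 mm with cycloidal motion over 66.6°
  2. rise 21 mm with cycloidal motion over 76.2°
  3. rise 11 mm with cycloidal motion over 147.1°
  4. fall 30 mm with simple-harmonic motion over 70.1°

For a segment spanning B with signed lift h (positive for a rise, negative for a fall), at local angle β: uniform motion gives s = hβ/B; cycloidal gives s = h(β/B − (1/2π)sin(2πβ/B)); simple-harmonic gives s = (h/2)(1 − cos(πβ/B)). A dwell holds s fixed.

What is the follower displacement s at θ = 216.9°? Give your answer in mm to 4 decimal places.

seg 1 [0°–66.6°] cycloidal, h=18: full span → s += 18 → s = 18.0000
seg 2 [66.6°–142.8°] cycloidal, h=21: full span → s += 21 → s = 39.0000
seg 3 [142.8°–289.9°] cycloidal, h=11: θ=216.9° here. β=74.1, B=147.1. 11·(0.5037 − sin(2π·0.5037)/(2π)) = 5.5823 → s = 44.5823

44.5823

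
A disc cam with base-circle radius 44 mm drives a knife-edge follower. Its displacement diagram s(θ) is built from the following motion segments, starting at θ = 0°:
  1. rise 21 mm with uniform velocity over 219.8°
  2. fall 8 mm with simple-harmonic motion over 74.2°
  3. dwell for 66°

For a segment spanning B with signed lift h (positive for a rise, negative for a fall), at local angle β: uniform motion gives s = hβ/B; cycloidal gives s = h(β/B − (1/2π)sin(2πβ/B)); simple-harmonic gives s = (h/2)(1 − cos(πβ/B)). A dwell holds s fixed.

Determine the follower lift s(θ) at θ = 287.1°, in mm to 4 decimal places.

seg 1 [0°–219.8°] uniform, h=21: full span → s += 21 → s = 21.0000
seg 2 [219.8°–294°] simple-harmonic, h=-8: θ=287.1° here. β=67.3, B=74.2. -8/2·(1 − cos(π·0.9070)) = -7.8305 → s = 13.1695

13.1695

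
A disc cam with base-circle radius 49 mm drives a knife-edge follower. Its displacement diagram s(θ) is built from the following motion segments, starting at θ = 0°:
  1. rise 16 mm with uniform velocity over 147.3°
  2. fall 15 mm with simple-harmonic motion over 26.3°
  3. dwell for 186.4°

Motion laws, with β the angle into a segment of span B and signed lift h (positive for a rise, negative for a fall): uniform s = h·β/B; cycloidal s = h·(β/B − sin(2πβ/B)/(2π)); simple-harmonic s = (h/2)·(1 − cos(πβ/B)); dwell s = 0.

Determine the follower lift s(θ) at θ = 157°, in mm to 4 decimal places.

seg 1 [0°–147.3°] uniform, h=16: full span → s += 16 → s = 16.0000
seg 2 [147.3°–173.6°] simple-harmonic, h=-15: θ=157° here. β=9.7, B=26.3. -15/2·(1 − cos(π·0.3688)) = -4.4959 → s = 11.5041

11.5041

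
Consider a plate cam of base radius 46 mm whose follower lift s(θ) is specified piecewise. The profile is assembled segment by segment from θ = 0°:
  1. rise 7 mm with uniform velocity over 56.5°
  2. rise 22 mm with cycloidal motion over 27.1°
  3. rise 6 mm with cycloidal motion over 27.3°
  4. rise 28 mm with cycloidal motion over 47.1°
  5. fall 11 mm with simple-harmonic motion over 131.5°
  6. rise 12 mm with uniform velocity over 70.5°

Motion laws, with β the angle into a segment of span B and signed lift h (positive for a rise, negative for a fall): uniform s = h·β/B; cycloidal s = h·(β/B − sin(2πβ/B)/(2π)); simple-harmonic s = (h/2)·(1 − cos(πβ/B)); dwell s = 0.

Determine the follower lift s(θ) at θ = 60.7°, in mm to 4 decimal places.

seg 1 [0°–56.5°] uniform, h=7: full span → s += 7 → s = 7.0000
seg 2 [56.5°–83.6°] cycloidal, h=22: θ=60.7° here. β=4.2, B=27.1. 22·(0.1550 − sin(2π·0.1550)/(2π)) = 0.5139 → s = 7.5139

7.5139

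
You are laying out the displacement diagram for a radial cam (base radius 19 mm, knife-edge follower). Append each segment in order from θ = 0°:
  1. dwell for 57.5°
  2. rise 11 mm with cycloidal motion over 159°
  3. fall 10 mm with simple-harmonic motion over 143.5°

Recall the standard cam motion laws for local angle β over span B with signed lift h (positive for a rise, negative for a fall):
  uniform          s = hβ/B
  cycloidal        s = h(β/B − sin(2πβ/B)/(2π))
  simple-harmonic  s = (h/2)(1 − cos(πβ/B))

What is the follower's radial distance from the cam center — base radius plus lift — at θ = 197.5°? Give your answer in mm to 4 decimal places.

seg 1 [0°–57.5°] dwell: s stays 0.0000
seg 2 [57.5°–216.5°] cycloidal, h=11: θ=197.5° here. β=140, B=159. 11·(0.8805 − sin(2π·0.8805)/(2π)) = 10.8799 → s = 10.8799
radial distance = base radius + s = 19 + 10.8799 = 29.8799

29.8799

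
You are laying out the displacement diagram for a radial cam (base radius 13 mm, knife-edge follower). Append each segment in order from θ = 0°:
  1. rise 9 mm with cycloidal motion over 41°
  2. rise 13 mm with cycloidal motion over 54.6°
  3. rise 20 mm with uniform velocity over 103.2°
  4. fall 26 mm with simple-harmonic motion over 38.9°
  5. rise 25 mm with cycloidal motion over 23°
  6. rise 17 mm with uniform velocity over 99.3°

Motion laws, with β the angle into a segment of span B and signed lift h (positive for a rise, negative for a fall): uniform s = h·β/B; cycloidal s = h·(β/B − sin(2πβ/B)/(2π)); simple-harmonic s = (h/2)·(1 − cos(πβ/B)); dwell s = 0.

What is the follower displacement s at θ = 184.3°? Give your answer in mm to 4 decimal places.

seg 1 [0°–41°] cycloidal, h=9: full span → s += 9 → s = 9.0000
seg 2 [41°–95.6°] cycloidal, h=13: full span → s += 13 → s = 22.0000
seg 3 [95.6°–198.8°] uniform, h=20: θ=184.3° here. β=88.7, B=103.2. 20·88.7/103.2 = 17.1899 → s = 39.1899

39.1899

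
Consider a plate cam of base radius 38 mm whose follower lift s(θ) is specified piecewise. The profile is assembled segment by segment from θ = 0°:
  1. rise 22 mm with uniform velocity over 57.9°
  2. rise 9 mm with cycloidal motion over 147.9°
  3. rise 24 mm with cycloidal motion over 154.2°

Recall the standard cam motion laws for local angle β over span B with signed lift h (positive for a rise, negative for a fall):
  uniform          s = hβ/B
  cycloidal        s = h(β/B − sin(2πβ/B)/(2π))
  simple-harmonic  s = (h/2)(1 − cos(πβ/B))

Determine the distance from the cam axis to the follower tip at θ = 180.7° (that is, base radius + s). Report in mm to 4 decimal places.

seg 1 [0°–57.9°] uniform, h=22: full span → s += 22 → s = 22.0000
seg 2 [57.9°–205.8°] cycloidal, h=9: θ=180.7° here. β=122.8, B=147.9. 9·(0.8303 − sin(2π·0.8303)/(2π)) = 8.7266 → s = 30.7266
radial distance = base radius + s = 38 + 30.7266 = 68.7266

68.7266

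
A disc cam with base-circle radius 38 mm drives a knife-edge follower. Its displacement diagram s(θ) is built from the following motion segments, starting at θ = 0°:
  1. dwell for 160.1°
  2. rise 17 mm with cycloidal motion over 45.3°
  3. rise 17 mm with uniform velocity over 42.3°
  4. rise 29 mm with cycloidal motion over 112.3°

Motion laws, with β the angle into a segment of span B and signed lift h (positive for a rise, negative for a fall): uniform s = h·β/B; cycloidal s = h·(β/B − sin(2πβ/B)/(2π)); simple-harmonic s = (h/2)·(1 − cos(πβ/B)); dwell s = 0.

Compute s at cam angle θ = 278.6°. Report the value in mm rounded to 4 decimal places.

seg 1 [0°–160.1°] dwell: s stays 0.0000
seg 2 [160.1°–205.4°] cycloidal, h=17: full span → s += 17 → s = 17.0000
seg 3 [205.4°–247.7°] uniform, h=17: full span → s += 17 → s = 34.0000
seg 4 [247.7°–360°] cycloidal, h=29: θ=278.6° here. β=30.9, B=112.3. 29·(0.2752 − sin(2π·0.2752)/(2π)) = 3.4216 → s = 37.4216

37.4216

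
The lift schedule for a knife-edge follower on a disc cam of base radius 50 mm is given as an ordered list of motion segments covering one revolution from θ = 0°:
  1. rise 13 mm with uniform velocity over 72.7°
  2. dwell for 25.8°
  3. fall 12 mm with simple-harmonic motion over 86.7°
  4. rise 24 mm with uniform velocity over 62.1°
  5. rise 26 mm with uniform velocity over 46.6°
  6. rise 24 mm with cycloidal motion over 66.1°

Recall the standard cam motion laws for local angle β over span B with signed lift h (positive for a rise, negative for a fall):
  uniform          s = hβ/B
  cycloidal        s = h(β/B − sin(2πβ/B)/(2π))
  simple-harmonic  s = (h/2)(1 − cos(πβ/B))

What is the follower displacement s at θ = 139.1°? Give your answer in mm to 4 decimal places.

seg 1 [0°–72.7°] uniform, h=13: full span → s += 13 → s = 13.0000
seg 2 [72.7°–98.5°] dwell: s stays 13.0000
seg 3 [98.5°–185.2°] simple-harmonic, h=-12: θ=139.1° here. β=40.6, B=86.7. -12/2·(1 − cos(π·0.4683)) = -5.4031 → s = 7.5969

7.5969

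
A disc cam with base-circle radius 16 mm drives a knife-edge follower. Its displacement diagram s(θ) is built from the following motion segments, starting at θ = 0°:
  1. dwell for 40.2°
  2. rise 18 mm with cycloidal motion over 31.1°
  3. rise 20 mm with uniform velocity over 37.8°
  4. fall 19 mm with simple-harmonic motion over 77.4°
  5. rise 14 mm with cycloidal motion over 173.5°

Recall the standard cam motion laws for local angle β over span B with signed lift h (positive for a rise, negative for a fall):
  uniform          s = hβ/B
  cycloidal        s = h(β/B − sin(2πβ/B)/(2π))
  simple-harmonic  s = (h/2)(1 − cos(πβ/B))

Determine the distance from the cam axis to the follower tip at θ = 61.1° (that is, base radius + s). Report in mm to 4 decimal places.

seg 1 [0°–40.2°] dwell: s stays 0.0000
seg 2 [40.2°–71.3°] cycloidal, h=18: θ=61.1° here. β=20.9, B=31.1. 18·(0.6720 − sin(2π·0.6720)/(2π)) = 14.6243 → s = 14.6243
radial distance = base radius + s = 16 + 14.6243 = 30.6243

30.6243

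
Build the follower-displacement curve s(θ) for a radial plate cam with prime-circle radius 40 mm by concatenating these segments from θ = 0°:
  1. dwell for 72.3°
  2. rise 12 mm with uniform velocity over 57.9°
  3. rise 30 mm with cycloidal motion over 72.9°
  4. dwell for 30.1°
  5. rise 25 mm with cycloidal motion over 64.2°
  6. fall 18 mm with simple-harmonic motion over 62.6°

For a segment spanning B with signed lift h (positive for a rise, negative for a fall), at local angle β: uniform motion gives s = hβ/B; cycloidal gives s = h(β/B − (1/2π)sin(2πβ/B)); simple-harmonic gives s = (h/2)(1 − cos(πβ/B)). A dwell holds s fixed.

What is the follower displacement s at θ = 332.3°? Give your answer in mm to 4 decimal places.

seg 1 [0°–72.3°] dwell: s stays 0.0000
seg 2 [72.3°–130.2°] uniform, h=12: full span → s += 12 → s = 12.0000
seg 3 [130.2°–203.1°] cycloidal, h=30: full span → s += 30 → s = 42.0000
seg 4 [203.1°–233.2°] dwell: s stays 42.0000
seg 5 [233.2°–297.4°] cycloidal, h=25: full span → s += 25 → s = 67.0000
seg 6 [297.4°–360°] simple-harmonic, h=-18: θ=332.3° here. β=34.9, B=62.6. -18/2·(1 − cos(π·0.5575)) = -10.6172 → s = 56.3828

56.3828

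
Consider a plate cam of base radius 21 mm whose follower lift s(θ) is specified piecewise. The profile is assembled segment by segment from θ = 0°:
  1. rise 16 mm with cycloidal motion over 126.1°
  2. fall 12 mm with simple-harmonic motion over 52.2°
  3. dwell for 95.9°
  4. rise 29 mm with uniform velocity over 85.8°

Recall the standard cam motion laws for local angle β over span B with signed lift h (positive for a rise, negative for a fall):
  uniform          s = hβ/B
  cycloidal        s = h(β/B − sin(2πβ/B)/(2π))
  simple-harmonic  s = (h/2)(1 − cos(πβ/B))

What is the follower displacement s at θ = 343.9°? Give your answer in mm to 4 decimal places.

seg 1 [0°–126.1°] cycloidal, h=16: full span → s += 16 → s = 16.0000
seg 2 [126.1°–178.3°] simple-harmonic, h=-12: full span → s += -12 → s = 4.0000
seg 3 [178.3°–274.2°] dwell: s stays 4.0000
seg 4 [274.2°–360°] uniform, h=29: θ=343.9° here. β=69.7, B=85.8. 29·69.7/85.8 = 23.5583 → s = 27.5583

27.5583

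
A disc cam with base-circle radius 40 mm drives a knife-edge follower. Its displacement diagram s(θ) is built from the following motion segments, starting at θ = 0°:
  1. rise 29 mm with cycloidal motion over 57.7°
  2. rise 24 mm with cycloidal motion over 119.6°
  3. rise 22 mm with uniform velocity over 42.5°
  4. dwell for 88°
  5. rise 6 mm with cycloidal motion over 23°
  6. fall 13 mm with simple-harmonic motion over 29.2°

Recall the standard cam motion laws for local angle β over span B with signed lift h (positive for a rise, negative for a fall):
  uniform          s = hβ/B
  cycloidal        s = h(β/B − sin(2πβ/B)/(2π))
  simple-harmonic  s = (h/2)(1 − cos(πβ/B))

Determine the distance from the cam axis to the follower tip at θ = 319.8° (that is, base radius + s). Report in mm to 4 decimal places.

seg 1 [0°–57.7°] cycloidal, h=29: full span → s += 29 → s = 29.0000
seg 2 [57.7°–177.3°] cycloidal, h=24: full span → s += 24 → s = 53.0000
seg 3 [177.3°–219.8°] uniform, h=22: full span → s += 22 → s = 75.0000
seg 4 [219.8°–307.8°] dwell: s stays 75.0000
seg 5 [307.8°–330.8°] cycloidal, h=6: θ=319.8° here. β=12, B=23. 6·(0.5217 − sin(2π·0.5217)/(2π)) = 3.2605 → s = 78.2605
radial distance = base radius + s = 40 + 78.2605 = 118.2605

118.2605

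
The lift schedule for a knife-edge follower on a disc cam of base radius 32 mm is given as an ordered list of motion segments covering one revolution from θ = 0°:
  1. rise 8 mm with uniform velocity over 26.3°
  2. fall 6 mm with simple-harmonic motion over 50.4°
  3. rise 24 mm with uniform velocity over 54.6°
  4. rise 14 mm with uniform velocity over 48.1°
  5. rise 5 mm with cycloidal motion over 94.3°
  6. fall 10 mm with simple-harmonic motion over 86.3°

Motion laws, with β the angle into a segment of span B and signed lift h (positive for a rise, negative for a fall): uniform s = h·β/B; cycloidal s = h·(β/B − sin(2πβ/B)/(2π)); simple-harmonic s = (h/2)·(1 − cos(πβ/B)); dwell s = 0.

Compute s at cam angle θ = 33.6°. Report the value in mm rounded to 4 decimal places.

seg 1 [0°–26.3°] uniform, h=8: full span → s += 8 → s = 8.0000
seg 2 [26.3°–76.7°] simple-harmonic, h=-6: θ=33.6° here. β=7.3, B=50.4. -6/2·(1 − cos(π·0.1448)) = -0.3053 → s = 7.6947

7.6947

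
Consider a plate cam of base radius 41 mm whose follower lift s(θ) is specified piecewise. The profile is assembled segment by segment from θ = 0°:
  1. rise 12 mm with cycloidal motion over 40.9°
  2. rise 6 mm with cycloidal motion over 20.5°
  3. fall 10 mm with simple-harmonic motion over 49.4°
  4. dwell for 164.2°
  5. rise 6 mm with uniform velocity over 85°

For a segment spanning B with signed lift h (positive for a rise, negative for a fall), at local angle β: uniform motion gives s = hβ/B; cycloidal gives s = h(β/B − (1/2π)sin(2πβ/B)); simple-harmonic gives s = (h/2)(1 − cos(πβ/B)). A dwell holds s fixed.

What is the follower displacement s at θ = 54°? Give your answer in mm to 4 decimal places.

seg 1 [0°–40.9°] cycloidal, h=12: full span → s += 12 → s = 12.0000
seg 2 [40.9°–61.4°] cycloidal, h=6: θ=54° here. β=13.1, B=20.5. 6·(0.6390 − sin(2π·0.6390)/(2π)) = 4.5662 → s = 16.5662

16.5662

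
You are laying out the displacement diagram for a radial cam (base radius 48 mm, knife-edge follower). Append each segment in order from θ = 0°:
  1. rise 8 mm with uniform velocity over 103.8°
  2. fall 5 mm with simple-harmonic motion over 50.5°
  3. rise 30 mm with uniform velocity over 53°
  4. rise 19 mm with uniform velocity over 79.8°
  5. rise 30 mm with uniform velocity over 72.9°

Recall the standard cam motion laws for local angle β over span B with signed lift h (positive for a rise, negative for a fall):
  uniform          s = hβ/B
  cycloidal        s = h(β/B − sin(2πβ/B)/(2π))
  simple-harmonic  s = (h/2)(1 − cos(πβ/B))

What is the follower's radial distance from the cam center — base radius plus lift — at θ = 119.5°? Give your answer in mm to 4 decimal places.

seg 1 [0°–103.8°] uniform, h=8: full span → s += 8 → s = 8.0000
seg 2 [103.8°–154.3°] simple-harmonic, h=-5: θ=119.5° here. β=15.7, B=50.5. -5/2·(1 − cos(π·0.3109)) = -1.1006 → s = 6.8994
radial distance = base radius + s = 48 + 6.8994 = 54.8994

54.8994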